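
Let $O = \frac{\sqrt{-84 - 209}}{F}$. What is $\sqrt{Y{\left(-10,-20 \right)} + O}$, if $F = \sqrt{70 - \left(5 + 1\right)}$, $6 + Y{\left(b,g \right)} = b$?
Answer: $\frac{\sqrt{-256 + 2 i \sqrt{293}}}{4} \approx 0.26686 + 4.0089 i$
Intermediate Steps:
$Y{\left(b,g \right)} = -6 + b$
$F = 8$ ($F = \sqrt{70 - 6} = \sqrt{64} = 8$)
$O = \frac{i \sqrt{293}}{8}$ ($O = \frac{\sqrt{-84 - 209}}{8} = \sqrt{-293} \cdot \frac{1}{8} = i \sqrt{293} \cdot \frac{1}{8} = \frac{i \sqrt{293}}{8} \approx 2.1397 i$)
$\sqrt{Y{\left(-10,-20 \right)} + O} = \sqrt{\left(-6 - 10\right) + \frac{i \sqrt{293}}{8}} = \sqrt{-16 + \frac{i \sqrt{293}}{8}}$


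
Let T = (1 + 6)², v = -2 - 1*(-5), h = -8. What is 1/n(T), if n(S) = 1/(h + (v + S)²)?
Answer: 2696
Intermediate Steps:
v = 3 (v = -2 + 5 = 3)
T = 49 (T = 7² = 49)
n(S) = 1/(-8 + (3 + S)²)
1/n(T) = 1/(1/(-8 + (3 + 49)²)) = 1/(1/(-8 + 52²)) = 1/(1/(-8 + 2704)) = 1/(1/2696) = 2696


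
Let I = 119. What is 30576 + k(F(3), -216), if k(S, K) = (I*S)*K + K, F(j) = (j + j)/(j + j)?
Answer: 4656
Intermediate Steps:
F(j) = 1 (F(j) = (2*j)/((2*j)) = (2*j)*(1/(2*j)) = 1)
k(S, K) = K + 119*K*S (k(S, K) = (119*S)*K + K = 119*K*S + K = K + 119*K*S)
30576 + k(F(3), -216) = 30576 - 216*(1 + 119*1) = 30576 - 216*(1 + 119) = 30576 - 216*120 = 30576 - 25920 = 4656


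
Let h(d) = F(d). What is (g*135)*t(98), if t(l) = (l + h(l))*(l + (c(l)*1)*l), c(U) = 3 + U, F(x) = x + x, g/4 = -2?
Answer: -3173929920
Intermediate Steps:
g = -8 (g = 4*(-2) = -8)
F(x) = 2*x
h(d) = 2*d
t(l) = 3*l*(l + l*(3 + l)) (t(l) = (l + 2*l)*(l + ((3 + l)*1)*l) = (3*l)*(l + (3 + l)*l) = (3*l)*(l + l*(3 + l)) = 3*l*(l + l*(3 + l)))
(g*135)*t(98) = (-8*135)*(3*98²*(4 + 98)) = -3240*9604*102 = -1080*2938824 = -3173929920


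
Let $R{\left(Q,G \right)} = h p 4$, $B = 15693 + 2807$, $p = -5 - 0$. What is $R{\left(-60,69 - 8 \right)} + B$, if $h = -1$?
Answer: $18520$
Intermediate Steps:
$p = -5$ ($p = -5 + 0 = -5$)
$B = 18500$
$R{\left(Q,G \right)} = 20$ ($R{\left(Q,G \right)} = - \left(-5\right) 4 = \left(-1\right) \left(-20\right) = 20$)
$R{\left(-60,69 - 8 \right)} + B = 20 + 18500 = 18520$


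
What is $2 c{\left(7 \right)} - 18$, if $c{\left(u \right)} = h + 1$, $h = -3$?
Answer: $-22$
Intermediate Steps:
$c{\left(u \right)} = -2$ ($c{\left(u \right)} = -3 + 1 = -2$)
$2 c{\left(7 \right)} - 18 = 2 \left(-2\right) - 18 = -4 - 18 = -22$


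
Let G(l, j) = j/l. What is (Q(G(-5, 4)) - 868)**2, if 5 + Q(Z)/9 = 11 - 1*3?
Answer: 707281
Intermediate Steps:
Q(Z) = 27 (Q(Z) = -45 + 9*(11 - 1*3) = -45 + 9*(11 - 3) = -45 + 9*8 = -45 + 72 = 27)
(Q(G(-5, 4)) - 868)**2 = (27 - 868)**2 = (-841)**2 = 707281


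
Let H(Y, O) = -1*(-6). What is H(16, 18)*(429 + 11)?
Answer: 2640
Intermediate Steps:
H(Y, O) = 6
H(16, 18)*(429 + 11) = 6*(429 + 11) = 6*440 = 2640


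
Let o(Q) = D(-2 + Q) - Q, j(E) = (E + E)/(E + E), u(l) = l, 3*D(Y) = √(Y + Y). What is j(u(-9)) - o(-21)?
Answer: -20 - I*√46/3 ≈ -20.0 - 2.2608*I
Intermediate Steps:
D(Y) = √2*√Y/3 (D(Y) = √(Y + Y)/3 = √(2*Y)/3 = (√2*√Y)/3 = √2*√Y/3)
j(E) = 1 (j(E) = (2*E)/((2*E)) = (2*E)*(1/(2*E)) = 1)
o(Q) = -Q + √2*√(-2 + Q)/3 (o(Q) = √2*√(-2 + Q)/3 - Q = -Q + √2*√(-2 + Q)/3)
j(u(-9)) - o(-21) = 1 - (-1*(-21) + √(-4 + 2*(-21))/3) = 1 - (21 + √(-4 - 42)/3) = 1 - (21 + √(-46)/3) = 1 - (21 + (I*√46)/3) = 1 - (21 + I*√46/3) = 1 + (-21 - I*√46/3) = -20 - I*√46/3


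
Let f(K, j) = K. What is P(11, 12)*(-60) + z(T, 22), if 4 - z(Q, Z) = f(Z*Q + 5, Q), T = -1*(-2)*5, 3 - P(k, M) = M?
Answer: 319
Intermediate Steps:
P(k, M) = 3 - M
T = 10 (T = 2*5 = 10)
z(Q, Z) = -1 - Q*Z (z(Q, Z) = 4 - (Z*Q + 5) = 4 - (Q*Z + 5) = 4 - (5 + Q*Z) = 4 + (-5 - Q*Z) = -1 - Q*Z)
P(11, 12)*(-60) + z(T, 22) = (3 - 1*12)*(-60) + (-1 - 1*10*22) = (3 - 12)*(-60) + (-1 - 220) = -9*(-60) - 221 = 540 - 221 = 319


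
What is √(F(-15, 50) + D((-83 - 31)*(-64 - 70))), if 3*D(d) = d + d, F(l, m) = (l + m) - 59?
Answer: 4*√635 ≈ 100.80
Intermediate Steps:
F(l, m) = -59 + l + m
D(d) = 2*d/3 (D(d) = (d + d)/3 = (2*d)/3 = 2*d/3)
√(F(-15, 50) + D((-83 - 31)*(-64 - 70))) = √((-59 - 15 + 50) + 2*((-83 - 31)*(-64 - 70))/3) = √(-24 + 2*(-114*(-134))/3) = √(-24 + (⅔)*15276) = √(-24 + 10184) = √10160 = 4*√635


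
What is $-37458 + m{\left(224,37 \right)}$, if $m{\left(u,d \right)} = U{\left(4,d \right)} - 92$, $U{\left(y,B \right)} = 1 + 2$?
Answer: $-37547$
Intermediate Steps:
$U{\left(y,B \right)} = 3$
$m{\left(u,d \right)} = -89$ ($m{\left(u,d \right)} = 3 - 92 = -89$)
$-37458 + m{\left(224,37 \right)} = -37458 - 89 = -37547$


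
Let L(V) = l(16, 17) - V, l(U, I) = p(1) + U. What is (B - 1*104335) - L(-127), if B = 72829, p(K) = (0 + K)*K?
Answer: -31650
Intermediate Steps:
p(K) = K**2 (p(K) = K*K = K**2)
l(U, I) = 1 + U (l(U, I) = 1**2 + U = 1 + U)
L(V) = 17 - V (L(V) = (1 + 16) - V = 17 - V)
(B - 1*104335) - L(-127) = (72829 - 1*104335) - (17 - 1*(-127)) = (72829 - 104335) - (17 + 127) = -31506 - 1*144 = -31506 - 144 = -31650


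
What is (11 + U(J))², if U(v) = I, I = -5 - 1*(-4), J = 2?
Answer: 100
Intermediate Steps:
I = -1 (I = -5 + 4 = -1)
U(v) = -1
(11 + U(J))² = (11 - 1)² = 10² = 100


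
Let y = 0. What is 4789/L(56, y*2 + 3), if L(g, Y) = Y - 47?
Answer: -4789/44 ≈ -108.84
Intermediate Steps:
L(g, Y) = -47 + Y
4789/L(56, y*2 + 3) = 4789/(-47 + (0*2 + 3)) = 4789/(-47 + (0 + 3)) = 4789/(-47 + 3) = 4789/(-44) = 4789*(-1/44) = -4789/44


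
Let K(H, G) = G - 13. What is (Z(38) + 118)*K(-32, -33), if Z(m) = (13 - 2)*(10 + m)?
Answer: -29716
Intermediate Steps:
Z(m) = 110 + 11*m (Z(m) = 11*(10 + m) = 110 + 11*m)
K(H, G) = -13 + G
(Z(38) + 118)*K(-32, -33) = ((110 + 11*38) + 118)*(-13 - 33) = ((110 + 418) + 118)*(-46) = (528 + 118)*(-46) = 646*(-46) = -29716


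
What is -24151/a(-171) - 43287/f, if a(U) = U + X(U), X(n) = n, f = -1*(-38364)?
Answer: 151954135/2186748 ≈ 69.489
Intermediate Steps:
f = 38364
a(U) = 2*U (a(U) = U + U = 2*U)
-24151/a(-171) - 43287/f = -24151/(2*(-171)) - 43287/38364 = -24151/(-342) - 43287*1/38364 = -24151*(-1/342) - 14429/12788 = 24151/342 - 14429/12788 = 151954135/2186748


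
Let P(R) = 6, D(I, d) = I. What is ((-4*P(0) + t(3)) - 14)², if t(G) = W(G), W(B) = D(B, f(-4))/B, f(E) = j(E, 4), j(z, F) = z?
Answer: 1369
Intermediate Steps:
f(E) = E
W(B) = 1 (W(B) = B/B = 1)
t(G) = 1
((-4*P(0) + t(3)) - 14)² = ((-4*6 + 1) - 14)² = ((-24 + 1) - 14)² = (-23 - 14)² = (-37)² = 1369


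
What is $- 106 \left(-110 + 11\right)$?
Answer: $10494$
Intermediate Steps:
$- 106 \left(-110 + 11\right) = \left(-106\right) \left(-99\right) = 10494$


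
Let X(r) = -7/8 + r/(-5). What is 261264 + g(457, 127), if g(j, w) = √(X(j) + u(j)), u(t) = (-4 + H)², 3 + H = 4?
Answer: 261264 + I*√33310/20 ≈ 2.6126e+5 + 9.1255*I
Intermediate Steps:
H = 1 (H = -3 + 4 = 1)
u(t) = 9 (u(t) = (-4 + 1)² = (-3)² = 9)
X(r) = -7/8 - r/5 (X(r) = -7*⅛ + r*(-⅕) = -7/8 - r/5)
g(j, w) = √(65/8 - j/5) (g(j, w) = √((-7/8 - j/5) + 9) = √(65/8 - j/5))
261264 + g(457, 127) = 261264 + √(3250 - 80*457)/20 = 261264 + √(3250 - 36560)/20 = 261264 + √(-33310)/20 = 261264 + (I*√33310)/20 = 261264 + I*√33310/20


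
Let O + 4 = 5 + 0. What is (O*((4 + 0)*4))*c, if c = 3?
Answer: 48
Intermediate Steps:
O = 1 (O = -4 + (5 + 0) = -4 + 5 = 1)
(O*((4 + 0)*4))*c = (1*((4 + 0)*4))*3 = (1*(4*4))*3 = (1*16)*3 = 16*3 = 48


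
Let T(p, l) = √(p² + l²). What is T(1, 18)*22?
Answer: 110*√13 ≈ 396.61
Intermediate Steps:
T(p, l) = √(l² + p²)
T(1, 18)*22 = √(18² + 1²)*22 = √(324 + 1)*22 = √325*22 = (5*√13)*22 = 110*√13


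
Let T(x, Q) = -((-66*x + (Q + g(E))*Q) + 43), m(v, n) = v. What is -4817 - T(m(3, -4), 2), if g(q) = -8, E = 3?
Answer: -4984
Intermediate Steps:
T(x, Q) = -43 + 66*x - Q*(-8 + Q) (T(x, Q) = -((-66*x + (Q - 8)*Q) + 43) = -((-66*x + (-8 + Q)*Q) + 43) = -((-66*x + Q*(-8 + Q)) + 43) = -(43 - 66*x + Q*(-8 + Q)) = -43 + 66*x - Q*(-8 + Q))
-4817 - T(m(3, -4), 2) = -4817 - (-43 - 1*2**2 + 8*2 + 66*3) = -4817 - (-43 - 1*4 + 16 + 198) = -4817 - (-43 - 4 + 16 + 198) = -4817 - 1*167 = -4817 - 167 = -4984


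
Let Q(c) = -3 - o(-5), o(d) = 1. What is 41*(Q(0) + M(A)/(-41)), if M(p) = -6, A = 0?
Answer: -158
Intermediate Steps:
Q(c) = -4 (Q(c) = -3 - 1*1 = -3 - 1 = -4)
41*(Q(0) + M(A)/(-41)) = 41*(-4 - 6/(-41)) = 41*(-4 - 6*(-1/41)) = 41*(-4 + 6/41) = 41*(-158/41) = -158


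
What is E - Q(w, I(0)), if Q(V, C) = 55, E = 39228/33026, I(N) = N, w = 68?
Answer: -126943/2359 ≈ -53.812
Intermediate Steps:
E = 2802/2359 (E = 39228*(1/33026) = 2802/2359 ≈ 1.1878)
E - Q(w, I(0)) = 2802/2359 - 1*55 = 2802/2359 - 55 = -126943/2359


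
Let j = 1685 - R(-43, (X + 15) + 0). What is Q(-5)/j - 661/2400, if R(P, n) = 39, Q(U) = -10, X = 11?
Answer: -556003/1975200 ≈ -0.28149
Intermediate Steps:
j = 1646 (j = 1685 - 1*39 = 1685 - 39 = 1646)
Q(-5)/j - 661/2400 = -10/1646 - 661/2400 = -10*1/1646 - 661*1/2400 = -5/823 - 661/2400 = -556003/1975200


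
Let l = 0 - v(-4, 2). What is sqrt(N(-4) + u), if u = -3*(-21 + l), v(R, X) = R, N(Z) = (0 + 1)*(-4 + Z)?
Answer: sqrt(43) ≈ 6.5574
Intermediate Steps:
N(Z) = -4 + Z (N(Z) = 1*(-4 + Z) = -4 + Z)
l = 4 (l = 0 - 1*(-4) = 0 + 4 = 4)
u = 51 (u = -3*(-21 + 4) = -3*(-17) = 51)
sqrt(N(-4) + u) = sqrt((-4 - 4) + 51) = sqrt(-8 + 51) = sqrt(43)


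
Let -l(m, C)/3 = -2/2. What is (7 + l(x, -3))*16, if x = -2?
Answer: 160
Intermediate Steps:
l(m, C) = 3 (l(m, C) = -(-6)/2 = -3*(-1) = 3)
(7 + l(x, -3))*16 = (7 + 3)*16 = 10*16 = 160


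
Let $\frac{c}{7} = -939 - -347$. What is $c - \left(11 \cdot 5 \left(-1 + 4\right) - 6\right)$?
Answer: $-4303$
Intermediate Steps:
$c = -4144$ ($c = 7 \left(-939 - -347\right) = 7 \left(-939 + 347\right) = 7 \left(-592\right) = -4144$)
$c - \left(11 \cdot 5 \left(-1 + 4\right) - 6\right) = -4144 - \left(11 \cdot 5 \left(-1 + 4\right) - 6\right) = -4144 - \left(11 \cdot 5 \cdot 3 - 6\right) = -4144 - \left(11 \cdot 15 - 6\right) = -4144 - \left(165 - 6\right) = -4144 - 159 = -4303$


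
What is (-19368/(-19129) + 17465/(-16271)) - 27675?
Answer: -8613806216582/311247959 ≈ -27675.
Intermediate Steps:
(-19368/(-19129) + 17465/(-16271)) - 27675 = (-19368*(-1/19129) + 17465*(-1/16271)) - 27675 = (19368/19129 - 17465/16271) - 27675 = -18951257/311247959 - 27675 = -8613806216582/311247959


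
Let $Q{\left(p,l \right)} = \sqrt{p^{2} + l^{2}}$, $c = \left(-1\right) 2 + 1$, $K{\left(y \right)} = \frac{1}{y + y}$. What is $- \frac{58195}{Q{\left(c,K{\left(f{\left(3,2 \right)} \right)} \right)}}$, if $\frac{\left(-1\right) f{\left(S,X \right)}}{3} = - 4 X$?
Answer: $- \frac{558672 \sqrt{2305}}{461} \approx -58182.0$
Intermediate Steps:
$f{\left(S,X \right)} = 12 X$ ($f{\left(S,X \right)} = - 3 \left(- 4 X\right) = 12 X$)
$K{\left(y \right)} = \frac{1}{2 y}$
$c = -1$ ($c = -2 + 1 = -1$)
$Q{\left(p,l \right)} = \sqrt{l^{2} + p^{2}}$
$- \frac{58195}{Q{\left(c,K{\left(f{\left(3,2 \right)} \right)} \right)}} = - \frac{58195}{\sqrt{\left(\frac{1}{2 \cdot 12 \cdot 2}\right)^{2} + \left(-1\right)^{2}}} = - \frac{58195}{\sqrt{\left(\frac{1}{2 \cdot 24}\right)^{2} + 1}} = - \frac{58195}{\sqrt{\left(\frac{1}{2} \cdot \frac{1}{24}\right)^{2} + 1}} = - \frac{58195}{\sqrt{\left(\frac{1}{48}\right)^{2} + 1}} = - \frac{58195}{\sqrt{\frac{1}{2304} + 1}} = - \frac{58195}{\sqrt{\frac{2305}{2304}}} = - \frac{58195}{\frac{1}{48} \sqrt{2305}} = - 58195 \frac{48 \sqrt{2305}}{2305} = - \frac{558672 \sqrt{2305}}{461}$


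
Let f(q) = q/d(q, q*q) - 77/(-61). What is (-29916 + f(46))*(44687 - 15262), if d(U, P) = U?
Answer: -53692915650/61 ≈ -8.8021e+8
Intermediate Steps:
f(q) = 138/61 (f(q) = q/q - 77/(-61) = 1 - 77*(-1/61) = 1 + 77/61 = 138/61)
(-29916 + f(46))*(44687 - 15262) = (-29916 + 138/61)*(44687 - 15262) = -1824738/61*29425 = -53692915650/61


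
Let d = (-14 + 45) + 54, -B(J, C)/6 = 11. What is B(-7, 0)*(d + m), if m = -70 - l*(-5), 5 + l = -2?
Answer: 1320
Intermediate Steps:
l = -7 (l = -5 - 2 = -7)
B(J, C) = -66 (B(J, C) = -6*11 = -66)
d = 85 (d = 31 + 54 = 85)
m = -105 (m = -70 - (-7)*(-5) = -70 - 1*35 = -70 - 35 = -105)
B(-7, 0)*(d + m) = -66*(85 - 105) = -66*(-20) = 1320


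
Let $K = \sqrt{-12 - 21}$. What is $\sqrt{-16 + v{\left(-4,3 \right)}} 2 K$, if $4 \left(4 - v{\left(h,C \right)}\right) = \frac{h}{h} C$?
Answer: $- 3 \sqrt{187} \approx -41.024$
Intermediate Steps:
$v{\left(h,C \right)} = 4 - \frac{C}{4}$ ($v{\left(h,C \right)} = 4 - \frac{\frac{h}{h} C}{4} = 4 - \frac{1 C}{4} = 4 - \frac{C}{4}$)
$K = i \sqrt{33}$ ($K = \sqrt{-33} = i \sqrt{33} \approx 5.7446 i$)
$\sqrt{-16 + v{\left(-4,3 \right)}} 2 K = \sqrt{-16 + \left(4 - \frac{3}{4}\right)} 2 i \sqrt{33} = \sqrt{-16 + \frac{13}{4}} \cdot 2 i \sqrt{33} = \sqrt{- \frac{51}{4}} \cdot 2 i \sqrt{33} = \frac{i \sqrt{51}}{2} \cdot 2 i \sqrt{33} = i \sqrt{51} i \sqrt{33} = - 3 \sqrt{187}$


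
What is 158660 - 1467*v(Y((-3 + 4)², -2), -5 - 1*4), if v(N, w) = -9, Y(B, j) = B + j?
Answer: 171863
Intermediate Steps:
158660 - 1467*v(Y((-3 + 4)², -2), -5 - 1*4) = 158660 - 1467*(-9) = 158660 + 13203 = 171863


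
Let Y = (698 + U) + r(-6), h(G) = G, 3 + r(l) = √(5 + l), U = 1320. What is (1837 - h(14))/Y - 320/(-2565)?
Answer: 2144280449/2082895938 - 1823*I/4060226 ≈ 1.0295 - 0.00044899*I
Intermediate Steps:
r(l) = -3 + √(5 + l)
Y = 2015 + I (Y = (698 + 1320) + (-3 + √(5 - 6)) = 2018 + (-3 + √(-1)) = 2018 + (-3 + I) = 2015 + I ≈ 2015.0 + 1.0*I)
(1837 - h(14))/Y - 320/(-2565) = (1837 - 1*14)/(2015 + I) - 320/(-2565) = (1837 - 14)*((2015 - I)/4060226) - 320*(-1/2565) = 1823*((2015 - I)/4060226) + 64/513 = 1823*(2015 - I)/4060226 + 64/513 = 64/513 + 1823*(2015 - I)/4060226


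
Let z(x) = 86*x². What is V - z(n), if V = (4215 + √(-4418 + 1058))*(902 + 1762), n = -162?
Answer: 8971776 + 10656*I*√210 ≈ 8.9718e+6 + 1.5442e+5*I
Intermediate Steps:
V = 11228760 + 10656*I*√210 (V = (4215 + √(-3360))*2664 = (4215 + 4*I*√210)*2664 = 11228760 + 10656*I*√210 ≈ 1.1229e+7 + 1.5442e+5*I)
V - z(n) = (11228760 + 10656*I*√210) - 86*(-162)² = (11228760 + 10656*I*√210) - 86*26244 = (11228760 + 10656*I*√210) - 1*2256984 = (11228760 + 10656*I*√210) - 2256984 = 8971776 + 10656*I*√210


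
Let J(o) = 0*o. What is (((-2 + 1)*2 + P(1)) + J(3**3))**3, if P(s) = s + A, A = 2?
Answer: 1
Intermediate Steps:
J(o) = 0
P(s) = 2 + s (P(s) = s + 2 = 2 + s)
(((-2 + 1)*2 + P(1)) + J(3**3))**3 = (((-2 + 1)*2 + (2 + 1)) + 0)**3 = ((-1*2 + 3) + 0)**3 = ((-2 + 3) + 0)**3 = (1 + 0)**3 = 1**3 = 1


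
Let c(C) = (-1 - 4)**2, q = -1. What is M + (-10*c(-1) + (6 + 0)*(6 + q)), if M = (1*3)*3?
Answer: -211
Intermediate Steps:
c(C) = 25 (c(C) = (-5)**2 = 25)
M = 9 (M = 3*3 = 9)
M + (-10*c(-1) + (6 + 0)*(6 + q)) = 9 + (-10*25 + (6 + 0)*(6 - 1)) = 9 + (-250 + 6*5) = 9 + (-250 + 30) = 9 - 220 = -211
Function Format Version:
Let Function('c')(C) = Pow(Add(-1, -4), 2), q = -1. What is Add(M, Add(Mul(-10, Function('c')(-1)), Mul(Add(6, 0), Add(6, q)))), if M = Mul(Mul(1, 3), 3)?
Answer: -211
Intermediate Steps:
Function('c')(C) = 25 (Function('c')(C) = Pow(-5, 2) = 25)
M = 9 (M = Mul(3, 3) = 9)
Add(M, Add(Mul(-10, Function('c')(-1)), Mul(Add(6, 0), Add(6, q)))) = Add(9, Add(Mul(-10, 25), Mul(Add(6, 0), Add(6, -1)))) = Add(9, Add(-250, Mul(6, 5))) = Add(9, Add(-250, 30)) = Add(9, -220) = -211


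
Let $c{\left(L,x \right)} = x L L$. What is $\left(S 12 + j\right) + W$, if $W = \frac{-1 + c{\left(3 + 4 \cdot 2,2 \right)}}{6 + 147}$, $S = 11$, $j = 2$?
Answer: $\frac{20743}{153} \approx 135.58$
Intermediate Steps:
$c{\left(L,x \right)} = x L^{2}$ ($c{\left(L,x \right)} = L x L = x L^{2}$)
$W = \frac{241}{153}$ ($W = \frac{-1 + 2 \left(3 + 4 \cdot 2\right)^{2}}{6 + 147} = \frac{-1 + 2 \left(3 + 8\right)^{2}}{153} = \left(-1 + 2 \cdot 11^{2}\right) \frac{1}{153} = \left(-1 + 2 \cdot 121\right) \frac{1}{153} = \left(-1 + 242\right) \frac{1}{153} = 241 \cdot \frac{1}{153} = \frac{241}{153} \approx 1.5752$)
$\left(S 12 + j\right) + W = \left(11 \cdot 12 + 2\right) + \frac{241}{153} = \left(132 + 2\right) + \frac{241}{153} = 134 + \frac{241}{153} = \frac{20743}{153}$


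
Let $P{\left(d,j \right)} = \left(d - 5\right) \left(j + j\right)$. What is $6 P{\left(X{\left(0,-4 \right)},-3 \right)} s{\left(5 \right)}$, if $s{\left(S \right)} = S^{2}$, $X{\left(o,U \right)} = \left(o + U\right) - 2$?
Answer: $9900$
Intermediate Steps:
$X{\left(o,U \right)} = -2 + U + o$ ($X{\left(o,U \right)} = \left(U + o\right) - 2 = -2 + U + o$)
$P{\left(d,j \right)} = 2 j \left(-5 + d\right)$ ($P{\left(d,j \right)} = \left(-5 + d\right) 2 j = 2 j \left(-5 + d\right)$)
$6 P{\left(X{\left(0,-4 \right)},-3 \right)} s{\left(5 \right)} = 6 \cdot 2 \left(-3\right) \left(-5 - 6\right) 5^{2} = 6 \cdot 2 \left(-3\right) \left(-5 - 6\right) 25 = 6 \cdot 2 \left(-3\right) \left(-11\right) 25 = 6 \cdot 66 \cdot 25 = 396 \cdot 25 = 9900$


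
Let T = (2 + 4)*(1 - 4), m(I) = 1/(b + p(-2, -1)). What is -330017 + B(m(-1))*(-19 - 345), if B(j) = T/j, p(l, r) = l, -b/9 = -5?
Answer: -48281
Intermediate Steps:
b = 45 (b = -9*(-5) = 45)
m(I) = 1/43 (m(I) = 1/(45 - 2) = 1/43)
T = -18 (T = 6*(-3) = -18)
B(j) = -18/j
-330017 + B(m(-1))*(-19 - 345) = -330017 + (-18/1/43)*(-19 - 345) = -330017 - 18*43*(-364) = -330017 - 774*(-364) = -330017 + 281736 = -48281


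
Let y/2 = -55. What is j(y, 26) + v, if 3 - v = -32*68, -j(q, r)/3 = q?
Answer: 2509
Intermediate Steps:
y = -110 (y = 2*(-55) = -110)
j(q, r) = -3*q
v = 2179 (v = 3 - (-32)*68 = 3 - 1*(-2176) = 3 + 2176 = 2179)
j(y, 26) + v = -3*(-110) + 2179 = 330 + 2179 = 2509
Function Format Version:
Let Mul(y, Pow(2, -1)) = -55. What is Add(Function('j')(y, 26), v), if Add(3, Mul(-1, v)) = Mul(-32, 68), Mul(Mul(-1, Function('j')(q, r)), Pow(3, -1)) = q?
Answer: 2509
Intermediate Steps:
y = -110 (y = Mul(2, -55) = -110)
Function('j')(q, r) = Mul(-3, q)
v = 2179 (v = Add(3, Mul(-1, Mul(-32, 68))) = Add(3, Mul(-1, -2176)) = Add(3, 2176) = 2179)
Add(Function('j')(y, 26), v) = Add(Mul(-3, -110), 2179) = Add(330, 2179) = 2509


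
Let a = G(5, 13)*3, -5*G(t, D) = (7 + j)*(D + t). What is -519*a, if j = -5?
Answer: 56052/5 ≈ 11210.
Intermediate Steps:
G(t, D) = -2*D/5 - 2*t/5 (G(t, D) = -(7 - 5)*(D + t)/5 = -2*(D + t)/5 = -(2*D + 2*t)/5 = -2*D/5 - 2*t/5)
a = -108/5 (a = (-⅖*13 - ⅖*5)*3 = (-26/5 - 2)*3 = -36/5*3 = -108/5 ≈ -21.600)
-519*a = -519*(-108/5) = 56052/5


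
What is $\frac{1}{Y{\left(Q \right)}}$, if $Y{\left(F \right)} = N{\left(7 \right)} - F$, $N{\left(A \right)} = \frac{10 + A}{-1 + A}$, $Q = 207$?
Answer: $- \frac{6}{1225} \approx -0.004898$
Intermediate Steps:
$N{\left(A \right)} = \frac{10 + A}{-1 + A}$
$Y{\left(F \right)} = \frac{17}{6} - F$ ($Y{\left(F \right)} = \frac{10 + 7}{-1 + 7} - F = \frac{1}{6} \cdot 17 - F = \frac{17}{6} - F$)
$\frac{1}{Y{\left(Q \right)}} = \frac{1}{\frac{17}{6} - 207} = \frac{1}{- \frac{1225}{6}} = - \frac{6}{1225}$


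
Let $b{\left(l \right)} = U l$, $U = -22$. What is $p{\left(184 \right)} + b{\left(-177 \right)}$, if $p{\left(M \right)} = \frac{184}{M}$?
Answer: $3895$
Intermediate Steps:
$b{\left(l \right)} = - 22 l$
$p{\left(184 \right)} + b{\left(-177 \right)} = \frac{184}{184} - -3894 = 184 \cdot \frac{1}{184} + 3894 = 1 + 3894 = 3895$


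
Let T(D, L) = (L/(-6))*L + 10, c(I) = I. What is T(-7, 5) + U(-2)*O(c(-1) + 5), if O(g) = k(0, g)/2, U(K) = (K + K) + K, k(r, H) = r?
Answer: 35/6 ≈ 5.8333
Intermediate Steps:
T(D, L) = 10 - L**2/6 (T(D, L) = (L*(-1/6))*L + 10 = (-L/6)*L + 10 = -L**2/6 + 10 = 10 - L**2/6)
U(K) = 3*K (U(K) = 2*K + K = 3*K)
O(g) = 0 (O(g) = 0/2 = 0*(1/2) = 0)
T(-7, 5) + U(-2)*O(c(-1) + 5) = (10 - 1/6*5**2) + (3*(-2))*0 = (10 - 1/6*25) - 6*0 = (10 - 25/6) + 0 = 35/6 + 0 = 35/6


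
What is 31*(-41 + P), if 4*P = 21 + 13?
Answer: -2015/2 ≈ -1007.5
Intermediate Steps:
P = 17/2 (P = (21 + 13)/4 = (¼)*34 = 17/2 ≈ 8.5000)
31*(-41 + P) = 31*(-41 + 17/2) = 31*(-65/2) = -2015/2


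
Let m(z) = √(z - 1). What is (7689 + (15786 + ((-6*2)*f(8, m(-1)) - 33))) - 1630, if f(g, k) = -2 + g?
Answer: 21740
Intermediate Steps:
m(z) = √(-1 + z)
(7689 + (15786 + ((-6*2)*f(8, m(-1)) - 33))) - 1630 = (7689 + (15786 + ((-6*2)*(-2 + 8) - 33))) - 1630 = (7689 + (15786 + (-12*6 - 33))) - 1630 = (7689 + (15786 + (-72 - 33))) - 1630 = (7689 + (15786 - 105)) - 1630 = (7689 + 15681) - 1630 = 23370 - 1630 = 21740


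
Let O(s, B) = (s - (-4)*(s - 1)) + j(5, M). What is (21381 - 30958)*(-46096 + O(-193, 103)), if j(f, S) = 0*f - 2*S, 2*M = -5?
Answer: 450693620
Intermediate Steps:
M = -5/2 (M = (½)*(-5) = -5/2 ≈ -2.5000)
j(f, S) = -2*S (j(f, S) = 0 - 2*S = -2*S)
O(s, B) = 1 + 5*s (O(s, B) = (s - (-4)*(s - 1)) - 2*(-5/2) = (s - (-4)*(-1 + s)) + 5 = (s - (4 - 4*s)) + 5 = (s + (-4 + 4*s)) + 5 = (-4 + 5*s) + 5 = 1 + 5*s)
(21381 - 30958)*(-46096 + O(-193, 103)) = (21381 - 30958)*(-46096 + (1 + 5*(-193))) = -9577*(-46096 + (1 - 965)) = -9577*(-46096 - 964) = -9577*(-47060) = 450693620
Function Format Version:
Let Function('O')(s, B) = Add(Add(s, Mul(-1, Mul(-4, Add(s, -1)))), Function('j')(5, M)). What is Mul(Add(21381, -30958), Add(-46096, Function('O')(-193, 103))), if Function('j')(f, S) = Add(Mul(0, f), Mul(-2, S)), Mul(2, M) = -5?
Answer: 450693620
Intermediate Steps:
M = Rational(-5, 2) (M = Mul(Rational(1, 2), -5) = Rational(-5, 2) ≈ -2.5000)
Function('j')(f, S) = Mul(-2, S) (Function('j')(f, S) = Add(0, Mul(-2, S)) = Mul(-2, S))
Function('O')(s, B) = Add(1, Mul(5, s)) (Function('O')(s, B) = Add(Add(s, Mul(-1, Mul(-4, Add(s, -1)))), Mul(-2, Rational(-5, 2))) = Add(Add(s, Mul(-1, Mul(-4, Add(-1, s)))), 5) = Add(Add(s, Mul(-1, Add(4, Mul(-4, s)))), 5) = Add(Add(s, Add(-4, Mul(4, s))), 5) = Add(Add(-4, Mul(5, s)), 5) = Add(1, Mul(5, s)))
Mul(Add(21381, -30958), Add(-46096, Function('O')(-193, 103))) = Mul(Add(21381, -30958), Add(-46096, Add(1, Mul(5, -193)))) = Mul(-9577, Add(-46096, Add(1, -965))) = Mul(-9577, Add(-46096, -964)) = Mul(-9577, -47060) = 450693620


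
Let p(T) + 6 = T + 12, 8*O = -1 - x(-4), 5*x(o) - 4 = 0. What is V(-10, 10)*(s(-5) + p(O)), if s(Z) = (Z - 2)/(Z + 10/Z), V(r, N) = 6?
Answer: 813/20 ≈ 40.650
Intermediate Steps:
x(o) = ⅘ (x(o) = ⅘ + (⅕)*0 = ⅘ + 0 = ⅘)
s(Z) = (-2 + Z)/(Z + 10/Z)
O = -9/40 (O = (-1 - 1*⅘)/8 = (-1 - ⅘)/8 = (⅛)*(-9/5) = -9/40 ≈ -0.22500)
p(T) = 6 + T (p(T) = -6 + (T + 12) = -6 + (12 + T) = 6 + T)
V(-10, 10)*(s(-5) + p(O)) = 6*(-5*(-2 - 5)/(10 + (-5)²) + (6 - 9/40)) = 6*(-5*(-7)/(10 + 25) + 231/40) = 6*(-5*(-7)/35 + 231/40) = 6*(-5*1/35*(-7) + 231/40) = 6*(1 + 231/40) = 6*(271/40) = 813/20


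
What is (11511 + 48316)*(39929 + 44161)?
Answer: 5030852430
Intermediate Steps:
(11511 + 48316)*(39929 + 44161) = 59827*84090 = 5030852430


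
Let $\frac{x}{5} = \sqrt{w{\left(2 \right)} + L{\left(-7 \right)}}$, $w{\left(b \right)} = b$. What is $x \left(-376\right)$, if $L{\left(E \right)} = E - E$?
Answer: $- 1880 \sqrt{2} \approx -2658.7$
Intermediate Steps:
$L{\left(E \right)} = 0$
$x = 5 \sqrt{2}$ ($x = 5 \sqrt{2 + 0} = 5 \sqrt{2} \approx 7.0711$)
$x \left(-376\right) = 5 \sqrt{2} \left(-376\right) = - 1880 \sqrt{2}$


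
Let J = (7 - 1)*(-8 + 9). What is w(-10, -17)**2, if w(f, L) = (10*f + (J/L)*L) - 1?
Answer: 9025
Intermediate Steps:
J = 6 (J = 6*1 = 6)
w(f, L) = 5 + 10*f (w(f, L) = (10*f + (6/L)*L) - 1 = (10*f + 6) - 1 = (6 + 10*f) - 1 = 5 + 10*f)
w(-10, -17)**2 = (5 + 10*(-10))**2 = (5 - 100)**2 = (-95)**2 = 9025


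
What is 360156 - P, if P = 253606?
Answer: 106550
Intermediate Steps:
360156 - P = 360156 - 1*253606 = 360156 - 253606 = 106550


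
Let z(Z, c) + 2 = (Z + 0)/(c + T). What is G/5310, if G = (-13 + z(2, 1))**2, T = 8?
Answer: 17689/430110 ≈ 0.041127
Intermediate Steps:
z(Z, c) = -2 + Z/(8 + c) (z(Z, c) = -2 + (Z + 0)/(c + 8) = -2 + Z/(8 + c))
G = 17689/81 (G = (-13 + (-16 + 2 - 2*1)/(8 + 1))**2 = (-13 + (-16 + 2 - 2)/9)**2 = (-13 + (1/9)*(-16))**2 = (-13 - 16/9)**2 = (-133/9)**2 = 17689/81 ≈ 218.38)
G/5310 = (17689/81)/5310 = (17689/81)*(1/5310) = 17689/430110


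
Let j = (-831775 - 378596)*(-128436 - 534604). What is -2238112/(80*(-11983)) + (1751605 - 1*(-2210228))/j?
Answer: 1496786050574121/641109982632448 ≈ 2.3347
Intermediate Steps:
j = 802524387840 (j = -1210371*(-663040) = 802524387840)
-2238112/(80*(-11983)) + (1751605 - 1*(-2210228))/j = -2238112/(80*(-11983)) + (1751605 - 1*(-2210228))/802524387840 = -2238112/(-958640) + (1751605 + 2210228)*(1/802524387840) = -2238112*(-1/958640) + 3961833*(1/802524387840) = 139882/59915 + 1320611/267508129280 = 1496786050574121/641109982632448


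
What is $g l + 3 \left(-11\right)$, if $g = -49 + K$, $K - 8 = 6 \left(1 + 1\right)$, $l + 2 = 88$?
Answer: $-2527$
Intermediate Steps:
$l = 86$ ($l = -2 + 88 = 86$)
$K = 20$ ($K = 8 + 6 \left(1 + 1\right) = 8 + 6 \cdot 2 = 8 + 12 = 20$)
$g = -29$ ($g = -49 + 20 = -29$)
$g l + 3 \left(-11\right) = \left(-29\right) 86 + 3 \left(-11\right) = -2494 - 33 = -2527$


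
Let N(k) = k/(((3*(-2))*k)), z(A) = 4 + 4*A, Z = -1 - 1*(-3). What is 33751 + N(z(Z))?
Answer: 202505/6 ≈ 33751.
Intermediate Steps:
Z = 2 (Z = -1 + 3 = 2)
N(k) = -⅙ (N(k) = k/((-6*k)) = k*(-1/(6*k)) = -⅙)
33751 + N(z(Z)) = 33751 - ⅙ = 202505/6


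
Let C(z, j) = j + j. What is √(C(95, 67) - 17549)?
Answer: 9*I*√215 ≈ 131.97*I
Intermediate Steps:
C(z, j) = 2*j
√(C(95, 67) - 17549) = √(2*67 - 17549) = √(134 - 17549) = √(-17415) = 9*I*√215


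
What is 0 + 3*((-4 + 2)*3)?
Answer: -18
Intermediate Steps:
0 + 3*((-4 + 2)*3) = 0 + 3*(-2*3) = 0 + 3*(-6) = 0 - 18 = -18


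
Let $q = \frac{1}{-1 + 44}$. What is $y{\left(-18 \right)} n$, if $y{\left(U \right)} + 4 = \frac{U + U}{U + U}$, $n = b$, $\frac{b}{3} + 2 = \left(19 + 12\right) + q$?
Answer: $- \frac{11232}{43} \approx -261.21$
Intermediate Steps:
$q = \frac{1}{43} \approx 0.023256$
$b = \frac{3744}{43}$ ($b = -6 + 3 \left(\left(19 + 12\right) + \frac{1}{43}\right) = -6 + 3 \left(31 + \frac{1}{43}\right) = -6 + 3 \cdot \frac{1334}{43} = -6 + \frac{4002}{43} = \frac{3744}{43} \approx 87.07$)
$n = \frac{3744}{43} \approx 87.07$
$y{\left(U \right)} = -3$ ($y{\left(U \right)} = -4 + \frac{U + U}{U + U} = -4 + \frac{2 U}{2 U} = -4 + 2 U \frac{1}{2 U} = -4 + 1 = -3$)
$y{\left(-18 \right)} n = \left(-3\right) \frac{3744}{43} = - \frac{11232}{43}$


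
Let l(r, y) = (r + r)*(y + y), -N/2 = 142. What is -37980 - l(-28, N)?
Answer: -69788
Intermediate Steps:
N = -284 (N = -2*142 = -284)
l(r, y) = 4*r*y (l(r, y) = (2*r)*(2*y) = 4*r*y)
-37980 - l(-28, N) = -37980 - 4*(-28)*(-284) = -37980 - 1*31808 = -37980 - 31808 = -69788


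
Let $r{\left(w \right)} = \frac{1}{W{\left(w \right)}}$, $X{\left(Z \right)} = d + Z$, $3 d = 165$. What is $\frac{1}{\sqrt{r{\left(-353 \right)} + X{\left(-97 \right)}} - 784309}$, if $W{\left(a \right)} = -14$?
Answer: $- \frac{10980326}{8611968505323} - \frac{i \sqrt{8246}}{8611968505323} \approx -1.275 \cdot 10^{-6} - 1.0544 \cdot 10^{-11} i$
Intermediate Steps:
$d = 55$ ($d = \frac{1}{3} \cdot 165 = 55$)
$X{\left(Z \right)} = 55 + Z$
$r{\left(w \right)} = - \frac{1}{14}$ ($r{\left(w \right)} = \frac{1}{-14} = - \frac{1}{14}$)
$\frac{1}{\sqrt{r{\left(-353 \right)} + X{\left(-97 \right)}} - 784309} = \frac{1}{\sqrt{- \frac{1}{14} + \left(55 - 97\right)} - 784309} = \frac{1}{\sqrt{- \frac{1}{14} - 42} - 784309} = \frac{1}{\sqrt{- \frac{589}{14}} - 784309} = \frac{1}{\frac{i \sqrt{8246}}{14} - 784309} = \frac{1}{-784309 + \frac{i \sqrt{8246}}{14}}$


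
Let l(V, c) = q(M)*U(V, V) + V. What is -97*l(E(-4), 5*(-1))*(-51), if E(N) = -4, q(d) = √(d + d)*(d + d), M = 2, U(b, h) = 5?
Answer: 178092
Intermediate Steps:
q(d) = 2*√2*d^(3/2) (q(d) = √(2*d)*(2*d) = (√2*√d)*(2*d) = 2*√2*d^(3/2))
l(V, c) = 40 + V (l(V, c) = (2*√2*2^(3/2))*5 + V = (2*√2*(2*√2))*5 + V = 8*5 + V = 40 + V)
-97*l(E(-4), 5*(-1))*(-51) = -97*(40 - 4)*(-51) = -97*36*(-51) = -3492*(-51) = 178092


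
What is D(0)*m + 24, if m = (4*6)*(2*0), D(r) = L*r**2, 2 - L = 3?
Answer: 24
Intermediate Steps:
L = -1 (L = 2 - 1*3 = 2 - 3 = -1)
D(r) = -r**2
m = 0 (m = 24*0 = 0)
D(0)*m + 24 = -1*0**2*0 + 24 = -1*0*0 + 24 = 0*0 + 24 = 0 + 24 = 24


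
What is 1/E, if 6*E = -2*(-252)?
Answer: 1/84 ≈ 0.011905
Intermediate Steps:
E = 84 (E = (-2*(-252))/6 = (⅙)*504 = 84)
1/E = 1/84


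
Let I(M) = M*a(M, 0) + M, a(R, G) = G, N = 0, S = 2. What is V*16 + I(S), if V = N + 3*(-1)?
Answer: -46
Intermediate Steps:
V = -3 (V = 0 + 3*(-1) = 0 - 3 = -3)
I(M) = M (I(M) = M*0 + M = 0 + M = M)
V*16 + I(S) = -3*16 + 2 = -48 + 2 = -46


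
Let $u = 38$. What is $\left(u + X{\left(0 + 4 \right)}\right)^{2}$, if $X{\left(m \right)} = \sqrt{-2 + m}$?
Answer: $\left(38 + \sqrt{2}\right)^{2} \approx 1553.5$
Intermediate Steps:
$\left(u + X{\left(0 + 4 \right)}\right)^{2} = \left(38 + \sqrt{-2 + \left(0 + 4\right)}\right)^{2} = \left(38 + \sqrt{-2 + 4}\right)^{2} = \left(38 + \sqrt{2}\right)^{2}$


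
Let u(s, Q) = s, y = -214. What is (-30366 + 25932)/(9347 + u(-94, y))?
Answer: -4434/9253 ≈ -0.47920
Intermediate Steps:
(-30366 + 25932)/(9347 + u(-94, y)) = (-30366 + 25932)/(9347 - 94) = -4434/9253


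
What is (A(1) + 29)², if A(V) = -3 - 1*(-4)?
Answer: 900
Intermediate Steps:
A(V) = 1 (A(V) = -3 + 4 = 1)
(A(1) + 29)² = (1 + 29)² = 30² = 900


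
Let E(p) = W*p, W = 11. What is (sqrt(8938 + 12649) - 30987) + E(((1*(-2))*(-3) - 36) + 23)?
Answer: -31064 + sqrt(21587) ≈ -30917.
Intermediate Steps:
E(p) = 11*p
(sqrt(8938 + 12649) - 30987) + E(((1*(-2))*(-3) - 36) + 23) = (sqrt(8938 + 12649) - 30987) + 11*(((1*(-2))*(-3) - 36) + 23) = (sqrt(21587) - 30987) + 11*((-2*(-3) - 36) + 23) = (-30987 + sqrt(21587)) + 11*((6 - 36) + 23) = (-30987 + sqrt(21587)) + 11*(-30 + 23) = (-30987 + sqrt(21587)) + 11*(-7) = (-30987 + sqrt(21587)) - 77 = -31064 + sqrt(21587)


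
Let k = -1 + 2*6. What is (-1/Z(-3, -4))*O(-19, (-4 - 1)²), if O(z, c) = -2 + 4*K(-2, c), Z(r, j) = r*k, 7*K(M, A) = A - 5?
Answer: 2/7 ≈ 0.28571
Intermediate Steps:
k = 11 (k = -1 + 12 = 11)
K(M, A) = -5/7 + A/7 (K(M, A) = (A - 5)/7 = (-5 + A)/7 = -5/7 + A/7)
Z(r, j) = 11*r (Z(r, j) = r*11 = 11*r)
O(z, c) = -34/7 + 4*c/7 (O(z, c) = -2 + 4*(-5/7 + c/7) = -2 + (-20/7 + 4*c/7) = -34/7 + 4*c/7)
(-1/Z(-3, -4))*O(-19, (-4 - 1)²) = (-1/(11*(-3)))*(-34/7 + 4*(-4 - 1)²/7) = (-1/(-33))*(-34/7 + (4/7)*(-5)²) = (-1*(-1/33))*(-34/7 + (4/7)*25) = (-34/7 + 100/7)/33 = (1/33)*(66/7) = 2/7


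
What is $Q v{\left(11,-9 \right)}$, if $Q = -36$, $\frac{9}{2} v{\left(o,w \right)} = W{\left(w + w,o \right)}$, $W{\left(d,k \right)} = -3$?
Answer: $24$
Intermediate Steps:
$v{\left(o,w \right)} = - \frac{2}{3}$ ($v{\left(o,w \right)} = \frac{2}{9} \left(-3\right) = - \frac{2}{3}$)
$Q v{\left(11,-9 \right)} = \left(-36\right) \left(- \frac{2}{3}\right) = 24$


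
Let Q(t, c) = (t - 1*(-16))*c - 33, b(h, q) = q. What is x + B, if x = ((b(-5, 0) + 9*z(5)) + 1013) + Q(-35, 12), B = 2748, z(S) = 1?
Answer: 3509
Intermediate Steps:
Q(t, c) = -33 + c*(16 + t) (Q(t, c) = (t + 16)*c - 33 = (16 + t)*c - 33 = c*(16 + t) - 33 = -33 + c*(16 + t))
x = 761 (x = ((0 + 9*1) + 1013) + (-33 + 16*12 + 12*(-35)) = ((0 + 9) + 1013) + (-33 + 192 - 420) = (9 + 1013) - 261 = 1022 - 261 = 761)
x + B = 761 + 2748 = 3509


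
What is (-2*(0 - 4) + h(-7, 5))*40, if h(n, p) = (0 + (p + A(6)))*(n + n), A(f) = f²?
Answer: -22640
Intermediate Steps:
h(n, p) = 2*n*(36 + p) (h(n, p) = (0 + (p + 6²))*(n + n) = (0 + (p + 36))*(2*n) = (0 + (36 + p))*(2*n) = (36 + p)*(2*n) = 2*n*(36 + p))
(-2*(0 - 4) + h(-7, 5))*40 = (-2*(0 - 4) + 2*(-7)*(36 + 5))*40 = (-2*(-4) + 2*(-7)*41)*40 = (8 - 574)*40 = -566*40 = -22640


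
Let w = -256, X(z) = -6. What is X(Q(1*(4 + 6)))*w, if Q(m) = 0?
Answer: 1536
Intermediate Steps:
X(Q(1*(4 + 6)))*w = -6*(-256) = 1536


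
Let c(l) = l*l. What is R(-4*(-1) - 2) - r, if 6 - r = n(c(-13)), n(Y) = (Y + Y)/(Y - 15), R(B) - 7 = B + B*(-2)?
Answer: 92/77 ≈ 1.1948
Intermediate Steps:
c(l) = l**2
R(B) = 7 - B (R(B) = 7 + (B + B*(-2)) = 7 + (B - 2*B) = 7 - B)
n(Y) = 2*Y/(-15 + Y) (n(Y) = (2*Y)/(-15 + Y) = 2*Y/(-15 + Y))
r = 293/77 (r = 6 - 2*(-13)**2/(-15 + (-13)**2) = 6 - 2*169/(-15 + 169) = 6 - 2*169/154 = 6 - 1*169/77 = 6 - 169/77 = 293/77 ≈ 3.8052)
R(-4*(-1) - 2) - r = (7 - (-4*(-1) - 2)) - 1*293/77 = (7 - (4 - 2)) - 293/77 = (7 - 1*2) - 293/77 = (7 - 2) - 293/77 = 5 - 293/77 = 92/77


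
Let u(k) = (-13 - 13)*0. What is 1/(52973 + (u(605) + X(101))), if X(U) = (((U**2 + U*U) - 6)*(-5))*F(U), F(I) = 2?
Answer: -1/150987 ≈ -6.6231e-6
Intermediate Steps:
u(k) = 0 (u(k) = -26*0 = 0)
X(U) = 60 - 20*U**2 (X(U) = (((U**2 + U*U) - 6)*(-5))*2 = (((U**2 + U**2) - 6)*(-5))*2 = ((2*U**2 - 6)*(-5))*2 = ((-6 + 2*U**2)*(-5))*2 = (30 - 10*U**2)*2 = 60 - 20*U**2)
1/(52973 + (u(605) + X(101))) = 1/(52973 + (0 + (60 - 20*101**2))) = 1/(52973 + (0 + (60 - 20*10201))) = 1/(52973 + (0 + (60 - 204020))) = 1/(52973 + (0 - 203960)) = 1/(52973 - 203960) = 1/(-150987) = -1/150987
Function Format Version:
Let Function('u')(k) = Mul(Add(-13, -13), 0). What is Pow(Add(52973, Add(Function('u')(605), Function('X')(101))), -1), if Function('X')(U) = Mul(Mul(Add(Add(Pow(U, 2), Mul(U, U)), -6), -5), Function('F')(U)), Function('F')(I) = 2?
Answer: Rational(-1, 150987) ≈ -6.6231e-6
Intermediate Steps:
Function('u')(k) = 0 (Function('u')(k) = Mul(-26, 0) = 0)
Function('X')(U) = Add(60, Mul(-20, Pow(U, 2))) (Function('X')(U) = Mul(Mul(Add(Add(Pow(U, 2), Mul(U, U)), -6), -5), 2) = Mul(Mul(Add(Add(Pow(U, 2), Pow(U, 2)), -6), -5), 2) = Mul(Mul(Add(Mul(2, Pow(U, 2)), -6), -5), 2) = Mul(Mul(Add(-6, Mul(2, Pow(U, 2))), -5), 2) = Mul(Add(30, Mul(-10, Pow(U, 2))), 2) = Add(60, Mul(-20, Pow(U, 2))))
Pow(Add(52973, Add(Function('u')(605), Function('X')(101))), -1) = Pow(Add(52973, Add(0, Add(60, Mul(-20, Pow(101, 2))))), -1) = Pow(Add(52973, Add(0, Add(60, Mul(-20, 10201)))), -1) = Pow(Add(52973, Add(0, Add(60, -204020))), -1) = Pow(Add(52973, Add(0, -203960)), -1) = Pow(Add(52973, -203960), -1) = Pow(-150987, -1) = Rational(-1, 150987)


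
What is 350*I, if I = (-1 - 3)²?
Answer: 5600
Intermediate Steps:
I = 16 (I = (-4)² = 16)
350*I = 350*16 = 5600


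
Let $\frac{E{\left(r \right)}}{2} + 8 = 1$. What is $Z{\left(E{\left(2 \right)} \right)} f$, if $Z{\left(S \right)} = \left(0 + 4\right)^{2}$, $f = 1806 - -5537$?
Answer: $117488$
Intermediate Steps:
$E{\left(r \right)} = -14$ ($E{\left(r \right)} = -16 + 2 \cdot 1 = -16 + 2 = -14$)
$f = 7343$ ($f = 1806 + 5537 = 7343$)
$Z{\left(S \right)} = 16$ ($Z{\left(S \right)} = 4^{2} = 16$)
$Z{\left(E{\left(2 \right)} \right)} f = 16 \cdot 7343 = 117488$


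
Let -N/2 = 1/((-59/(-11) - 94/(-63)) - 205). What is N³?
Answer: 332812557/323634243989393 ≈ 1.0284e-6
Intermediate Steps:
N = 693/68657 (N = -2/((-59/(-11) - 94/(-63)) - 205) = -2/((-59*(-1/11) - 94*(-1/63)) - 205) = -2/((59/11 + 94/63) - 205) = -2/(4751/693 - 205) = -2/(-137314/693) = -2*(-693/137314) = 693/68657 ≈ 0.010094)
N³ = (693/68657)³ = 332812557/323634243989393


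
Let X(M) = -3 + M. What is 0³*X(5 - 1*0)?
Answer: 0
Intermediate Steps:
0³*X(5 - 1*0) = 0³*(-3 + (5 - 1*0)) = 0*(-3 + (5 + 0)) = 0*(-3 + 5) = 0*2 = 0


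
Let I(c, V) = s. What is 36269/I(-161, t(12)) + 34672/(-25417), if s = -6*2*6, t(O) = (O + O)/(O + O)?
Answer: -924345557/1830024 ≈ -505.10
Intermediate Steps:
t(O) = 1 (t(O) = (2*O)/((2*O)) = (2*O)*(1/(2*O)) = 1)
s = -72 (s = -12*6 = -72)
I(c, V) = -72
36269/I(-161, t(12)) + 34672/(-25417) = 36269/(-72) + 34672/(-25417) = 36269*(-1/72) + 34672*(-1/25417) = -36269/72 - 34672/25417 = -924345557/1830024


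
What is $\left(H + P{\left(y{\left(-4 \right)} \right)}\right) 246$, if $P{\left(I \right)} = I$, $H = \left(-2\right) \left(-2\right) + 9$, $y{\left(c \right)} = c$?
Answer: $2214$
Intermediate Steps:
$H = 13$ ($H = 4 + 9 = 13$)
$\left(H + P{\left(y{\left(-4 \right)} \right)}\right) 246 = \left(13 - 4\right) 246 = 9 \cdot 246 = 2214$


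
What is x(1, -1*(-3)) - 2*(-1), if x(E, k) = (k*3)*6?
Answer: 56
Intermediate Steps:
x(E, k) = 18*k (x(E, k) = (3*k)*6 = 18*k)
x(1, -1*(-3)) - 2*(-1) = 18*(-1*(-3)) - 2*(-1) = 18*3 + 2 = 54 + 2 = 56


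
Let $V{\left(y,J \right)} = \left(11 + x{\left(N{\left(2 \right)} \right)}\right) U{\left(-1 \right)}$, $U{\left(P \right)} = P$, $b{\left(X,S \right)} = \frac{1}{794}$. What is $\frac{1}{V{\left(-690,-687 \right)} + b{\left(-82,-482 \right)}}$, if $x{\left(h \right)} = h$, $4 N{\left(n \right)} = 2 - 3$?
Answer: $- \frac{1588}{17069} \approx -0.093034$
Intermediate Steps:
$b{\left(X,S \right)} = \frac{1}{794}$
$N{\left(n \right)} = - \frac{1}{4}$ ($N{\left(n \right)} = \frac{2 - 3}{4} = \frac{1}{4} \left(-1\right) = - \frac{1}{4}$)
$V{\left(y,J \right)} = - \frac{43}{4}$ ($V{\left(y,J \right)} = \left(11 - \frac{1}{4}\right) \left(-1\right) = \frac{43}{4} \left(-1\right) = - \frac{43}{4}$)
$\frac{1}{V{\left(-690,-687 \right)} + b{\left(-82,-482 \right)}} = \frac{1}{- \frac{43}{4} + \frac{1}{794}} = \frac{1}{- \frac{17069}{1588}} = - \frac{1588}{17069}$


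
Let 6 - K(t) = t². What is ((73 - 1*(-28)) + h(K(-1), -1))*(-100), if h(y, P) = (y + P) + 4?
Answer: -10900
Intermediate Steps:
K(t) = 6 - t²
h(y, P) = 4 + P + y (h(y, P) = (P + y) + 4 = 4 + P + y)
((73 - 1*(-28)) + h(K(-1), -1))*(-100) = ((73 - 1*(-28)) + (4 - 1 + (6 - 1*(-1)²)))*(-100) = ((73 + 28) + (4 - 1 + (6 - 1*1)))*(-100) = (101 + (4 - 1 + (6 - 1)))*(-100) = (101 + (4 - 1 + 5))*(-100) = (101 + 8)*(-100) = 109*(-100) = -10900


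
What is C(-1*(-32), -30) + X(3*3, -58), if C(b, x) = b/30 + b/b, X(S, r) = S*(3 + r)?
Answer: -7394/15 ≈ -492.93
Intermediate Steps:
C(b, x) = 1 + b/30 (C(b, x) = b*(1/30) + 1 = b/30 + 1 = 1 + b/30)
C(-1*(-32), -30) + X(3*3, -58) = (1 + (-1*(-32))/30) + (3*3)*(3 - 58) = (1 + (1/30)*32) + 9*(-55) = (1 + 16/15) - 495 = 31/15 - 495 = -7394/15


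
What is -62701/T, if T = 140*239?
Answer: -62701/33460 ≈ -1.8739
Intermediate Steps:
T = 33460
-62701/T = -62701/33460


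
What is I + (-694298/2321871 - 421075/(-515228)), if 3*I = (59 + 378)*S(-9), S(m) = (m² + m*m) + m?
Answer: 26662400972103137/1196292951588 ≈ 22288.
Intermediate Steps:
S(m) = m + 2*m² (S(m) = (m² + m²) + m = 2*m² + m = m + 2*m²)
I = 22287 (I = ((59 + 378)*(-9*(1 + 2*(-9))))/3 = (437*(-9*(1 - 18)))/3 = (437*(-9*(-17)))/3 = (437*153)/3 = (⅓)*66861 = 22287)
I + (-694298/2321871 - 421075/(-515228)) = 22287 + (-694298/2321871 - 421075/(-515228)) = 22287 + (-694298*1/2321871 - 421075*(-1/515228)) = 22287 + (-694298/2321871 + 421075/515228) = 22287 + 619960061381/1196292951588 = 26662400972103137/1196292951588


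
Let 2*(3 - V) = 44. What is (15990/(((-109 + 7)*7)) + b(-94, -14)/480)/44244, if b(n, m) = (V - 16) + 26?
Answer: -426757/842405760 ≈ -0.00050659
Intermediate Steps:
V = -19 (V = 3 - ½*44 = 3 - 22 = -19)
b(n, m) = -9 (b(n, m) = (-19 - 16) + 26 = -35 + 26 = -9)
(15990/(((-109 + 7)*7)) + b(-94, -14)/480)/44244 = (15990/(((-109 + 7)*7)) - 9/480)/44244 = (15990/((-102*7)) - 9*1/480)*(1/44244) = (15990/(-714) - 3/160)*(1/44244) = (15990*(-1/714) - 3/160)*(1/44244) = (-2665/119 - 3/160)*(1/44244) = -426757/19040*1/44244 = -426757/842405760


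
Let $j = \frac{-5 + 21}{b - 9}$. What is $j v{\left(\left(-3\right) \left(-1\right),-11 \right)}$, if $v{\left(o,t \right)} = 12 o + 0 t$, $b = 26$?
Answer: $\frac{576}{17} \approx 33.882$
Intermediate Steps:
$v{\left(o,t \right)} = 12 o$ ($v{\left(o,t \right)} = 12 o + 0 = 12 o$)
$j = \frac{16}{17}$ ($j = \frac{-5 + 21}{26 - 9} = \frac{16}{17} \approx 0.94118$)
$j v{\left(\left(-3\right) \left(-1\right),-11 \right)} = \frac{16 \cdot 12 \left(\left(-3\right) \left(-1\right)\right)}{17} = \frac{16 \cdot 12 \cdot 3}{17} = \frac{16}{17} \cdot 36 = \frac{576}{17}$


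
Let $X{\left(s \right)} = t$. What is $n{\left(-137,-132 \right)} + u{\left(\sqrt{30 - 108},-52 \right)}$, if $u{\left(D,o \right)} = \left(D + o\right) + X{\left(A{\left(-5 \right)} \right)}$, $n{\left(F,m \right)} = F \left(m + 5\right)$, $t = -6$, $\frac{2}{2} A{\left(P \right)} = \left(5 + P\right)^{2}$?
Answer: $17341 + i \sqrt{78} \approx 17341.0 + 8.8318 i$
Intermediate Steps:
$A{\left(P \right)} = \left(5 + P\right)^{2}$
$X{\left(s \right)} = -6$
$n{\left(F,m \right)} = F \left(5 + m\right)$
$u{\left(D,o \right)} = -6 + D + o$ ($u{\left(D,o \right)} = \left(D + o\right) - 6 = -6 + D + o$)
$n{\left(-137,-132 \right)} + u{\left(\sqrt{30 - 108},-52 \right)} = - 137 \left(5 - 132\right) - \left(58 - \sqrt{30 - 108}\right) = \left(-137\right) \left(-127\right) - \left(58 - i \sqrt{78}\right) = 17399 - \left(58 - i \sqrt{78}\right) = 17341 + i \sqrt{78}$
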